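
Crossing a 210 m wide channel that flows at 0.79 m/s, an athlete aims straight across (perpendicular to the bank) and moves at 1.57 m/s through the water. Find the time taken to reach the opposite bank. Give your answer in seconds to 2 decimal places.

133.76 s

The component of the athlete's velocity perpendicular to the bank is 1.57 m/s.
The flow acts along the bank and has no component across it.
Time = 210 / 1.570 = 133.758 s.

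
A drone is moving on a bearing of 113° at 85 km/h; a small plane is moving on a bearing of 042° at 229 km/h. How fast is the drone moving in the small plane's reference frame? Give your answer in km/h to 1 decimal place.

216.8 km/h

Taking east as x and north as y: drone velocity = (78.243, -33.212) km/h; small plane velocity = (153.231, 170.180) km/h.
Velocity of drone relative to small plane = (78.243, -33.212) − (153.231, 170.180) = (-74.988, -203.392) km/h.
Magnitude = |(-74.988, -203.392)| = 216.776 km/h.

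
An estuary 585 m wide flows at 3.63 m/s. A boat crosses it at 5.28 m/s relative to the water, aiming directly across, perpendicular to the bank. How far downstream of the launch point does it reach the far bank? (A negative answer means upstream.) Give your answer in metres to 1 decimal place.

Perpendicular speed = 5.280 m/s; crossing time = 585 / 5.280 = 110.795 s.
Net downstream speed = 3.630 m/s.
Drift = 3.630 × 110.795 = 402.188 m (downstream).

402.2 m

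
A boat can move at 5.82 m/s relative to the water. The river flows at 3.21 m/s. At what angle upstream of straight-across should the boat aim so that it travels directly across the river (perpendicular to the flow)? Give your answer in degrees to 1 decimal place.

To cancel the current, the upstream component of the boat's velocity must equal the flow: 5.82 sin θ = 3.21.
sin θ = 3.21 / 5.82 = 0.5515.
θ = arcsin(0.5515) = 33.473°.

33.5°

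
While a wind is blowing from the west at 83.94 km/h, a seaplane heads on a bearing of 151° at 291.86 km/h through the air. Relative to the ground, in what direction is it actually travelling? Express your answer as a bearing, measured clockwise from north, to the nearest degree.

139°

Taking east as x and north as y: velocity relative to the air = (141.497, -255.267) km/h; the air relative to ground = (83.940, 0.000) km/h.
Velocity relative to ground = (141.497, -255.267) + (83.940, 0.000) = (225.437, -255.267) km/h.
Bearing = atan2(225.44, -255.27) = 138.55° clockwise from north.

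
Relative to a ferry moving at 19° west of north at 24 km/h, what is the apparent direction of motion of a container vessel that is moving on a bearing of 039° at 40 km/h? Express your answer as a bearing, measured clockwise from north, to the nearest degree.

076°

Taking east as x and north as y: container vessel velocity = (25.173, 31.086) km/h; ferry velocity = (-7.814, 22.692) km/h.
Velocity of container vessel relative to ferry = (25.173, 31.086) − (-7.814, 22.692) = (32.986, 8.393) km/h.
Bearing = atan2(32.99, 8.39) = 75.72° clockwise from north.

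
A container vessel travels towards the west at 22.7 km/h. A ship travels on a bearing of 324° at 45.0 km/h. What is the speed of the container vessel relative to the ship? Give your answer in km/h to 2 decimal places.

36.60 km/h

Taking east as x and north as y: container vessel velocity = (-22.700, 0.000) km/h; ship velocity = (-26.450, 36.406) km/h.
Velocity of container vessel relative to ship = (-22.700, 0.000) − (-26.450, 36.406) = (3.750, -36.406) km/h.
Magnitude = |(3.750, -36.406)| = 36.598 km/h.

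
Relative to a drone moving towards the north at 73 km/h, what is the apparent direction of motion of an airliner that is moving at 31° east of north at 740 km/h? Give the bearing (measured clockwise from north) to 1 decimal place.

Taking east as x and north as y: airliner velocity = (381.128, 634.304) km/h; drone velocity = (0.000, 73.000) km/h.
Velocity of airliner relative to drone = (381.128, 634.304) − (0.000, 73.000) = (381.128, 561.304) km/h.
Bearing = atan2(381.13, 561.30) = 34.18° clockwise from north.

034.2°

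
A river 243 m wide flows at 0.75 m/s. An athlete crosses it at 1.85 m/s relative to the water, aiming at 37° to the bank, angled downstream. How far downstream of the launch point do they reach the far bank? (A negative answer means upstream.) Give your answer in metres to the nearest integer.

486 m

Perpendicular speed = 1.113 m/s; crossing time = 243 / 1.113 = 218.259 s.
Net downstream speed = 2.227 m/s.
Drift = 2.227 × 218.259 = 486.166 m (downstream).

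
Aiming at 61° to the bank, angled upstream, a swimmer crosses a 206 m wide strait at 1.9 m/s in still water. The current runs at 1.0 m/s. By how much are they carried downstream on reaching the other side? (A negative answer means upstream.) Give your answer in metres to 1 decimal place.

9.8 m

Perpendicular speed = 1.662 m/s; crossing time = 206 / 1.662 = 123.964 s.
Net downstream speed = 0.079 m/s.
Drift = 0.079 × 123.964 = 9.776 m (downstream).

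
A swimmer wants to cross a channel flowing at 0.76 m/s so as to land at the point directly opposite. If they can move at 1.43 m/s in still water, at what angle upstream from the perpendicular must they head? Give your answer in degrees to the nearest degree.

32°

To cancel the current, the upstream component of the swimmer's velocity must equal the flow: 1.43 sin θ = 0.76.
sin θ = 0.76 / 1.43 = 0.5315.
θ = arcsin(0.5315) = 32.105°.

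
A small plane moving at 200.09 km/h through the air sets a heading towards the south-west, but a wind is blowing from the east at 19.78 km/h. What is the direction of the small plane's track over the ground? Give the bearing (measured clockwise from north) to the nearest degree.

229°

Taking east as x and north as y: velocity relative to the air = (-141.485, -141.485) km/h; the air relative to ground = (-19.780, 0.000) km/h.
Velocity relative to ground = (-141.485, -141.485) + (-19.780, 0.000) = (-161.265, -141.485) km/h.
Bearing = atan2(-161.26, -141.48) = 228.74° clockwise from north.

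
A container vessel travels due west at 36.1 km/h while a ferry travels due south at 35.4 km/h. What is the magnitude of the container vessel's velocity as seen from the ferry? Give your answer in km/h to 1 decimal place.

Taking east as x and north as y: container vessel velocity = (-36.100, 0.000) km/h; ferry velocity = (0.000, -35.400) km/h.
Velocity of container vessel relative to ferry = (-36.100, 0.000) − (0.000, -35.400) = (-36.100, 35.400) km/h.
Magnitude = |(-36.100, 35.400)| = 50.561 km/h.

50.6 km/h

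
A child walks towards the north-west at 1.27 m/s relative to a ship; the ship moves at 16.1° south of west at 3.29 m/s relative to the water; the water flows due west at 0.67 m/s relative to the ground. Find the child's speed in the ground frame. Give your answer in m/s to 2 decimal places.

In east/north components (m/s): child relative to ship = (-0.898, 0.898); ship relative to water = (-3.161, -0.912); water relative to ground = (-0.670, 0.000).
Sum = (-4.729, -0.014) m/s.
Speed = |(-4.729, -0.014)| = 4.729 m/s.

4.73 m/s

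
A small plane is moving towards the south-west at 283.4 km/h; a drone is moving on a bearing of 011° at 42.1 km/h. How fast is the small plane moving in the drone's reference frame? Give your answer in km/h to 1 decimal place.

319.2 km/h

Taking east as x and north as y: small plane velocity = (-200.394, -200.394) km/h; drone velocity = (8.033, 41.327) km/h.
Velocity of small plane relative to drone = (-200.394, -200.394) − (8.033, 41.327) = (-208.427, -241.721) km/h.
Magnitude = |(-208.427, -241.721)| = 319.172 km/h.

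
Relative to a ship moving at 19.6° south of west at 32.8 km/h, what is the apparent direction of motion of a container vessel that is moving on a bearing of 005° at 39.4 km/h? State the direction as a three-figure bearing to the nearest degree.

Taking east as x and north as y: container vessel velocity = (3.434, 39.250) km/h; ship velocity = (-30.899, -11.003) km/h.
Velocity of container vessel relative to ship = (3.434, 39.250) − (-30.899, -11.003) = (34.333, 50.253) km/h.
Bearing = atan2(34.33, 50.25) = 34.34° clockwise from north.

034°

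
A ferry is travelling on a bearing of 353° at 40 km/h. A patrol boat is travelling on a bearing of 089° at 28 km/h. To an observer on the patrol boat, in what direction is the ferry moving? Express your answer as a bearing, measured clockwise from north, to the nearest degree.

Taking east as x and north as y: ferry velocity = (-4.875, 39.702) km/h; patrol boat velocity = (27.996, 0.489) km/h.
Velocity of ferry relative to patrol boat = (-4.875, 39.702) − (27.996, 0.489) = (-32.871, 39.213) km/h.
Bearing = atan2(-32.87, 39.21) = 320.03° clockwise from north.

320°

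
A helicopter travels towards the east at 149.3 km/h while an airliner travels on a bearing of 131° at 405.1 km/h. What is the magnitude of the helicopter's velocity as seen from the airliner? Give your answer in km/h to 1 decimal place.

Taking east as x and north as y: helicopter velocity = (149.300, 0.000) km/h; airliner velocity = (305.733, -265.770) km/h.
Velocity of helicopter relative to airliner = (149.300, 0.000) − (305.733, -265.770) = (-156.433, 265.770) km/h.
Magnitude = |(-156.433, 265.770)| = 308.390 km/h.

308.4 km/h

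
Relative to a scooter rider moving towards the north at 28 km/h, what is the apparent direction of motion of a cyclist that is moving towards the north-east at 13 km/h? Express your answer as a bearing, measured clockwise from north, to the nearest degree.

Taking east as x and north as y: cyclist velocity = (9.192, 9.192) km/h; scooter rider velocity = (0.000, 28.000) km/h.
Velocity of cyclist relative to scooter rider = (9.192, 9.192) − (0.000, 28.000) = (9.192, -18.808) km/h.
Bearing = atan2(9.19, -18.81) = 153.95° clockwise from north.

154°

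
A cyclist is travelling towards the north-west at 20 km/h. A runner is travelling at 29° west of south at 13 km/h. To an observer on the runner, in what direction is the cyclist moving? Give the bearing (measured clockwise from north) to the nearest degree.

Taking east as x and north as y: cyclist velocity = (-14.142, 14.142) km/h; runner velocity = (-6.303, -11.370) km/h.
Velocity of cyclist relative to runner = (-14.142, 14.142) − (-6.303, -11.370) = (-7.840, 25.512) km/h.
Bearing = atan2(-7.84, 25.51) = 342.92° clockwise from north.

343°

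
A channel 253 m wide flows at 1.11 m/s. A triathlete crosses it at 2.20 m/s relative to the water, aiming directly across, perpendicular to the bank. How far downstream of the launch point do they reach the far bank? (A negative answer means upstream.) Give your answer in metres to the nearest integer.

128 m

Perpendicular speed = 2.200 m/s; crossing time = 253 / 2.200 = 115.000 s.
Net downstream speed = 1.110 m/s.
Drift = 1.110 × 115.000 = 127.650 m (downstream).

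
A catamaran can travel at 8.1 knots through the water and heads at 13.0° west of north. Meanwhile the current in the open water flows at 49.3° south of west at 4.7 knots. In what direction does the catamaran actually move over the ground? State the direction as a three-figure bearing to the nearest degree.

312°

Taking east as x and north as y: velocity relative to the water = (-1.822, 7.892) knots; the water relative to ground = (-3.065, -3.563) knots.
Velocity relative to ground = (-1.822, 7.892) + (-3.065, -3.563) = (-4.887, 4.329) knots.
Bearing = atan2(-4.89, 4.33) = 311.54° clockwise from north.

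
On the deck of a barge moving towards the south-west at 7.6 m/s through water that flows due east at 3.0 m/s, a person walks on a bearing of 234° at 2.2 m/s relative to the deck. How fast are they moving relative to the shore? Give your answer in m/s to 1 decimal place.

In east/north components (m/s): person relative to barge = (-1.780, -1.293); barge relative to water = (-5.374, -5.374); water relative to ground = (3.000, 0.000).
Sum = (-4.154, -6.667) m/s.
Speed = |(-4.154, -6.667)| = 7.855 m/s.

7.9 m/s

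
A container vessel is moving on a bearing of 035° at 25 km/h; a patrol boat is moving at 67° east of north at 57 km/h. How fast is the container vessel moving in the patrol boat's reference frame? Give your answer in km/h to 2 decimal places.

Taking east as x and north as y: container vessel velocity = (14.339, 20.479) km/h; patrol boat velocity = (52.469, 22.272) km/h.
Velocity of container vessel relative to patrol boat = (14.339, 20.479) − (52.469, 22.272) = (-38.129, -1.793) km/h.
Magnitude = |(-38.129, -1.793)| = 38.171 km/h.

38.17 km/h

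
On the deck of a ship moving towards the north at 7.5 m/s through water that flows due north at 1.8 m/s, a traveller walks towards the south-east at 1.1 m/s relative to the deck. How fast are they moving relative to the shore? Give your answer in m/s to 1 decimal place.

8.6 m/s

In east/north components (m/s): traveller relative to ship = (0.778, -0.778); ship relative to water = (0.000, 7.500); water relative to ground = (0.000, 1.800).
Sum = (0.778, 8.522) m/s.
Speed = |(0.778, 8.522)| = 8.558 m/s.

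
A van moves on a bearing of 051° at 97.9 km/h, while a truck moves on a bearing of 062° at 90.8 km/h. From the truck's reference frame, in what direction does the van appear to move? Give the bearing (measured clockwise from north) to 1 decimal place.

347.8°

Taking east as x and north as y: van velocity = (76.083, 61.610) km/h; truck velocity = (80.172, 42.628) km/h.
Velocity of van relative to truck = (76.083, 61.610) − (80.172, 42.628) = (-4.089, 18.982) km/h.
Bearing = atan2(-4.09, 18.98) = 347.84° clockwise from north.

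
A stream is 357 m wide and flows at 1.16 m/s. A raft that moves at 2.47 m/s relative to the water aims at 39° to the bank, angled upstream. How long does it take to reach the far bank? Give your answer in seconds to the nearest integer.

230 s

The component of the raft's velocity perpendicular to the bank is 2.47 × sin 39° = 1.554 m/s.
The flow acts along the bank and has no component across it.
Time = 357 / 1.554 = 229.667 s.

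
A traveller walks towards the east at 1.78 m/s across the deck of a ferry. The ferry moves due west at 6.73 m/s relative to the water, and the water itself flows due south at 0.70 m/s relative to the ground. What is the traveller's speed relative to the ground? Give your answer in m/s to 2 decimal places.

5.00 m/s

In east/north components (m/s): traveller relative to ferry = (1.780, 0.000); ferry relative to water = (-6.730, 0.000); water relative to ground = (0.000, -0.700).
Sum = (-4.950, -0.700) m/s.
Speed = |(-4.950, -0.700)| = 4.999 m/s.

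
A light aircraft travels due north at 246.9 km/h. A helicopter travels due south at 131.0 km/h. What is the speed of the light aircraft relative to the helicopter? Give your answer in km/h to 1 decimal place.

Taking east as x and north as y: light aircraft velocity = (0.000, 246.900) km/h; helicopter velocity = (0.000, -131.000) km/h.
Velocity of light aircraft relative to helicopter = (0.000, 246.900) − (0.000, -131.000) = (0.000, 377.900) km/h.
Magnitude = |(0.000, 377.900)| = 377.900 km/h.

377.9 km/h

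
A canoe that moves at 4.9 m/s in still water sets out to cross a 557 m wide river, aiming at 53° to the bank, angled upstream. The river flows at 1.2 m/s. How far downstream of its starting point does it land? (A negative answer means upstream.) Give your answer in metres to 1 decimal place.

Perpendicular speed = 3.913 m/s; crossing time = 557 / 3.913 = 142.335 s.
Net downstream speed = -1.749 m/s.
Drift = -1.749 × 142.335 = -248.928 m (upstream).

-248.9 m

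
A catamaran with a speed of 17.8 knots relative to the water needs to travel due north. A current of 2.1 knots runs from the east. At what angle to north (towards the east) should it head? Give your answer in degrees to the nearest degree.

7°

The current pushes perpendicular to the desired track; the heading must have a component into the current equal to 2.1 knots: 17.8 sin θ = 2.1.
sin θ = 0.1180, so θ = 6.775°.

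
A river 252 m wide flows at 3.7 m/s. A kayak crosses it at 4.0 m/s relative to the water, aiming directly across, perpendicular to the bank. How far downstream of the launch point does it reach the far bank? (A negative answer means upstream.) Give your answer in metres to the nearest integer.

233 m

Perpendicular speed = 4.000 m/s; crossing time = 252 / 4.000 = 63.000 s.
Net downstream speed = 3.700 m/s.
Drift = 3.700 × 63.000 = 233.100 m (downstream).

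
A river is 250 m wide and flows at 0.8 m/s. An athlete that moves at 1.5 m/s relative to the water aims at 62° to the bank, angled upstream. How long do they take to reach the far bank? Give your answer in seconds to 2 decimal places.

188.76 s

The component of the athlete's velocity perpendicular to the bank is 1.5 × sin 62° = 1.324 m/s.
Only the cross-stream component determines the crossing time; the current contributes nothing perpendicular to the bank.
Time = 250 / 1.324 = 188.762 s.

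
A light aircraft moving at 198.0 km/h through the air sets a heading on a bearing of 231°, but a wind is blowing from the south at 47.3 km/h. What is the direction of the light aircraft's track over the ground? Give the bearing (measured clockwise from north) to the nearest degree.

243°

Taking east as x and north as y: velocity relative to the air = (-153.875, -124.605) km/h; the air relative to ground = (0.000, 47.300) km/h.
Velocity relative to ground = (-153.875, -124.605) + (0.000, 47.300) = (-153.875, -77.305) km/h.
Bearing = atan2(-153.87, -77.31) = 243.33° clockwise from north.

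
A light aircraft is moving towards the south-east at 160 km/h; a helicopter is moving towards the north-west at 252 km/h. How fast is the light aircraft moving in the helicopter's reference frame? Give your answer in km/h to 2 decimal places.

412.00 km/h

Taking east as x and north as y: light aircraft velocity = (113.137, -113.137) km/h; helicopter velocity = (-178.191, 178.191) km/h.
Velocity of light aircraft relative to helicopter = (113.137, -113.137) − (-178.191, 178.191) = (291.328, -291.328) km/h.
Magnitude = |(291.328, -291.328)| = 412.000 km/h.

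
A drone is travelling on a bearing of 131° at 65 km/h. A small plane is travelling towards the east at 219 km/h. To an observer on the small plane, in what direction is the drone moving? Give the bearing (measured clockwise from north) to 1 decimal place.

Taking east as x and north as y: drone velocity = (49.056, -42.644) km/h; small plane velocity = (219.000, 0.000) km/h.
Velocity of drone relative to small plane = (49.056, -42.644) − (219.000, 0.000) = (-169.944, -42.644) km/h.
Bearing = atan2(-169.94, -42.64) = 255.91° clockwise from north.

255.9°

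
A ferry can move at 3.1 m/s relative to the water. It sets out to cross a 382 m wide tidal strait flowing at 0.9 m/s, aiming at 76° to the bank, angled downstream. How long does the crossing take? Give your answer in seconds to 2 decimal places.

127.00 s

The component of the ferry's velocity perpendicular to the bank is 3.1 × sin 76° = 3.008 m/s.
The current is parallel to the bank, so it does not affect the crossing time.
Time = 382 / 3.008 = 126.998 s.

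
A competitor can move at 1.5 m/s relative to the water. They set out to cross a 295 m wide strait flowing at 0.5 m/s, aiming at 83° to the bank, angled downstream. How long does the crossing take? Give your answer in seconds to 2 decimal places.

The component of the competitor's velocity perpendicular to the bank is 1.5 × sin 83° = 1.489 m/s.
The current is parallel to the bank, so it does not affect the crossing time.
Time = 295 / 1.489 = 198.144 s.

198.14 s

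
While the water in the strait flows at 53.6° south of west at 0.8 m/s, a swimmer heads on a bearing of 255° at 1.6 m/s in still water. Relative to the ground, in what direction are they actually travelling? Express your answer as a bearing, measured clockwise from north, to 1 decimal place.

Taking east as x and north as y: velocity relative to the water = (-1.545, -0.414) m/s; the water relative to ground = (-0.475, -0.644) m/s.
Velocity relative to ground = (-1.545, -0.414) + (-0.475, -0.644) = (-2.020, -1.058) m/s.
Bearing = atan2(-2.02, -1.06) = 242.36° clockwise from north.

242.4°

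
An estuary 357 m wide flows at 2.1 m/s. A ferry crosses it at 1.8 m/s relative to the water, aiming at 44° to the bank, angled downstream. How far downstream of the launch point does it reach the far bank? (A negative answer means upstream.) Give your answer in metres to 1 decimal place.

Perpendicular speed = 1.250 m/s; crossing time = 357 / 1.250 = 285.512 s.
Net downstream speed = 3.395 m/s.
Drift = 3.395 × 285.512 = 969.260 m (downstream).

969.3 m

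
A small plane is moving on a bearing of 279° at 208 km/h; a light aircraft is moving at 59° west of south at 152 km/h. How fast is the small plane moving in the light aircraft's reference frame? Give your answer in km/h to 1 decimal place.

133.9 km/h

Taking east as x and north as y: small plane velocity = (-205.439, 32.538) km/h; light aircraft velocity = (-130.289, -78.286) km/h.
Velocity of small plane relative to light aircraft = (-205.439, 32.538) − (-130.289, -78.286) = (-75.150, 110.824) km/h.
Magnitude = |(-75.150, 110.824)| = 133.901 km/h.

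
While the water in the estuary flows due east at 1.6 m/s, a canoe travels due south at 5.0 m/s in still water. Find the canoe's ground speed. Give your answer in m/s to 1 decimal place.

Taking east as x and north as y: velocity relative to the water = (0.000, -5.000) m/s; the water relative to ground = (1.600, 0.000) m/s.
Velocity relative to ground = (0.000, -5.000) + (1.600, 0.000) = (1.600, -5.000) m/s.
Speed = |(1.600, -5.000)| = 5.250 m/s.

5.2 m/s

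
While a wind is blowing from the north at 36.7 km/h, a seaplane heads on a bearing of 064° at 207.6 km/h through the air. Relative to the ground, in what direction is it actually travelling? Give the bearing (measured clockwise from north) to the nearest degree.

074°

Taking east as x and north as y: velocity relative to the air = (186.590, 91.006) km/h; the air relative to ground = (0.000, -36.700) km/h.
Velocity relative to ground = (186.590, 91.006) + (0.000, -36.700) = (186.590, 54.306) km/h.
Bearing = atan2(186.59, 54.31) = 73.77° clockwise from north.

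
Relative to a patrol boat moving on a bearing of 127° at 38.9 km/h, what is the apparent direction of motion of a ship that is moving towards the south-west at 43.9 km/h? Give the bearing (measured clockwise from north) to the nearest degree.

Taking east as x and north as y: ship velocity = (-31.042, -31.042) km/h; patrol boat velocity = (31.067, -23.411) km/h.
Velocity of ship relative to patrol boat = (-31.042, -31.042) − (31.067, -23.411) = (-62.109, -7.631) km/h.
Bearing = atan2(-62.11, -7.63) = 263.00° clockwise from north.

263°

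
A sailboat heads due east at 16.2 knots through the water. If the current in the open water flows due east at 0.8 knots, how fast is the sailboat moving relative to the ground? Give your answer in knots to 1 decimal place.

17.0 knots

Taking east as x and north as y: velocity relative to the water = (16.200, 0.000) knots; the water relative to ground = (0.800, 0.000) knots.
Velocity relative to ground = (16.200, 0.000) + (0.800, 0.000) = (17.000, 0.000) knots.
Speed = |(17.000, 0.000)| = 17.000 knots.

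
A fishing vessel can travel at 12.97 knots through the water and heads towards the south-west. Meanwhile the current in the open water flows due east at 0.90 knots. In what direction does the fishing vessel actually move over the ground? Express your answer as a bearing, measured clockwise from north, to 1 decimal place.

Taking east as x and north as y: velocity relative to the water = (-9.171, -9.171) knots; the water relative to ground = (0.900, 0.000) knots.
Velocity relative to ground = (-9.171, -9.171) + (0.900, 0.000) = (-8.271, -9.171) knots.
Bearing = atan2(-8.27, -9.17) = 222.05° clockwise from north.

222.0°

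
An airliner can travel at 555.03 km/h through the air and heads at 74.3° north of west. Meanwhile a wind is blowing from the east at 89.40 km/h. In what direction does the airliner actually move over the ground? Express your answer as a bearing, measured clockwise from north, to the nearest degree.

336°

Taking east as x and north as y: velocity relative to the air = (-150.191, 534.323) km/h; the air relative to ground = (-89.400, 0.000) km/h.
Velocity relative to ground = (-150.191, 534.323) + (-89.400, 0.000) = (-239.591, 534.323) km/h.
Bearing = atan2(-239.59, 534.32) = 335.85° clockwise from north.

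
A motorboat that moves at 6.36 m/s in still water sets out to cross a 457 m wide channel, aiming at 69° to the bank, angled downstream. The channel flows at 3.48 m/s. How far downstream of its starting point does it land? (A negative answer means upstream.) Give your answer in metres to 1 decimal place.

Perpendicular speed = 5.938 m/s; crossing time = 457 / 5.938 = 76.967 s.
Net downstream speed = 5.759 m/s.
Drift = 5.759 × 76.967 = 443.273 m (downstream).

443.3 m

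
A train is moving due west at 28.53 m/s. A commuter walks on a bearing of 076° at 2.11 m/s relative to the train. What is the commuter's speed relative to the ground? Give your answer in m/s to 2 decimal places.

26.49 m/s

Taking east as x and north as y: train velocity = (-28.530, 0.000) m/s; commuter velocity relative to train = (2.047, 0.510) m/s.
Velocity relative to ground = (-28.530, 0.000) + (2.047, 0.510) = (-26.483, 0.510) m/s.
Speed = |(-26.483, 0.510)| = 26.488 m/s.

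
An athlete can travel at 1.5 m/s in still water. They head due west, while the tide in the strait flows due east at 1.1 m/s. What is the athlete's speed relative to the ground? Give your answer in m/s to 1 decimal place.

Taking east as x and north as y: velocity relative to the water = (-1.500, 0.000) m/s; the water relative to ground = (1.100, 0.000) m/s.
Velocity relative to ground = (-1.500, 0.000) + (1.100, 0.000) = (-0.400, 0.000) m/s.
Speed = |(-0.400, 0.000)| = 0.400 m/s.

0.4 m/s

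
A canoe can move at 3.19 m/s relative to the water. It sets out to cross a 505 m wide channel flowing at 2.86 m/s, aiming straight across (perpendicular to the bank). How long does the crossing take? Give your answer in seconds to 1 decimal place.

158.3 s

The component of the canoe's velocity perpendicular to the bank is 3.19 m/s.
Only the cross-stream component determines the crossing time; the current contributes nothing perpendicular to the bank.
Time = 505 / 3.190 = 158.307 s.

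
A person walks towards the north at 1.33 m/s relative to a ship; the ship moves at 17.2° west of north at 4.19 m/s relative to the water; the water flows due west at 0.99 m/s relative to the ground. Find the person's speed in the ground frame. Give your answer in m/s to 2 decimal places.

In east/north components (m/s): person relative to ship = (0.000, 1.330); ship relative to water = (-1.239, 4.003); water relative to ground = (-0.990, 0.000).
Sum = (-2.229, 5.333) m/s.
Speed = |(-2.229, 5.333)| = 5.780 m/s.

5.78 m/s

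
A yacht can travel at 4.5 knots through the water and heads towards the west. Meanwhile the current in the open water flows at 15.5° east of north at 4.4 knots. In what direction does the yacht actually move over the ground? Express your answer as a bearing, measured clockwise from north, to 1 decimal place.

321.9°

Taking east as x and north as y: velocity relative to the water = (-4.500, 0.000) knots; the water relative to ground = (1.176, 4.240) knots.
Velocity relative to ground = (-4.500, 0.000) + (1.176, 4.240) = (-3.324, 4.240) knots.
Bearing = atan2(-3.32, 4.24) = 321.90° clockwise from north.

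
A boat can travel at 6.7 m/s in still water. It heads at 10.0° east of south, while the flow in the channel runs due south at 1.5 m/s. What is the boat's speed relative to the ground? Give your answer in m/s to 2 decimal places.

Taking east as x and north as y: velocity relative to the water = (1.163, -6.598) m/s; the water relative to ground = (0.000, -1.500) m/s.
Velocity relative to ground = (1.163, -6.598) + (0.000, -1.500) = (1.163, -8.098) m/s.
Speed = |(1.163, -8.098)| = 8.181 m/s.

8.18 m/s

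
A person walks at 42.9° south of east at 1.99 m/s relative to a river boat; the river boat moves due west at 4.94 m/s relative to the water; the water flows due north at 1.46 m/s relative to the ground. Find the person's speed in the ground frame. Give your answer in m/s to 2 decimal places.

3.48 m/s

In east/north components (m/s): person relative to river boat = (1.458, -1.355); river boat relative to water = (-4.940, 0.000); water relative to ground = (0.000, 1.460).
Sum = (-3.482, 0.105) m/s.
Speed = |(-3.482, 0.105)| = 3.484 m/s.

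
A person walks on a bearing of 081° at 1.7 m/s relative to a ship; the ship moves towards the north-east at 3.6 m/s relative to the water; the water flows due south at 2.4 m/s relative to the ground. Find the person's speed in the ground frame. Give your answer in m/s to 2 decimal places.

4.24 m/s

In east/north components (m/s): person relative to ship = (1.679, 0.266); ship relative to water = (2.546, 2.546); water relative to ground = (0.000, -2.400).
Sum = (4.225, 0.412) m/s.
Speed = |(4.225, 0.412)| = 4.245 m/s.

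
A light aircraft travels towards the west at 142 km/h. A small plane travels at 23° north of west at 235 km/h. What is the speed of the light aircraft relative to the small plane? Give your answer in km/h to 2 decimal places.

118.13 km/h

Taking east as x and north as y: light aircraft velocity = (-142.000, 0.000) km/h; small plane velocity = (-216.319, 91.822) km/h.
Velocity of light aircraft relative to small plane = (-142.000, 0.000) − (-216.319, 91.822) = (74.319, -91.822) km/h.
Magnitude = |(74.319, -91.822)| = 118.129 km/h.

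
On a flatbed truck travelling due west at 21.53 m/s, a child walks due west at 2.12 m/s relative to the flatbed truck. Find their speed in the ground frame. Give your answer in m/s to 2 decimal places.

Taking east as x and north as y: flatbed truck velocity = (-21.530, 0.000) m/s; child velocity relative to flatbed truck = (-2.120, 0.000) m/s.
Velocity relative to ground = (-21.530, 0.000) + (-2.120, 0.000) = (-23.650, 0.000) m/s.
Speed = |(-23.650, 0.000)| = 23.650 m/s.

23.65 m/s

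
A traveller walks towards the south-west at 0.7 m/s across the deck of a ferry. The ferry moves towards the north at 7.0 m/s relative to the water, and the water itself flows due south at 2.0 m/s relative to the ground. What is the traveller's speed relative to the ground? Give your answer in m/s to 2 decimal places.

4.53 m/s

In east/north components (m/s): traveller relative to ferry = (-0.495, -0.495); ferry relative to water = (0.000, 7.000); water relative to ground = (0.000, -2.000).
Sum = (-0.495, 4.505) m/s.
Speed = |(-0.495, 4.505)| = 4.532 m/s.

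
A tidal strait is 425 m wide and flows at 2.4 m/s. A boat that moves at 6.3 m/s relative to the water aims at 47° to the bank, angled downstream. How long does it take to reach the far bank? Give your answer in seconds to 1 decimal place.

92.2 s

The component of the boat's velocity perpendicular to the bank is 6.3 × sin 47° = 4.608 m/s.
The flow acts along the bank and has no component across it.
Time = 425 / 4.608 = 92.240 s.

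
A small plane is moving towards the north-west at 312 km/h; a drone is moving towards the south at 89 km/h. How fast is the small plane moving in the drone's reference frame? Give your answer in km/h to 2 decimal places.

380.18 km/h

Taking east as x and north as y: small plane velocity = (-220.617, 220.617) km/h; drone velocity = (0.000, -89.000) km/h.
Velocity of small plane relative to drone = (-220.617, 220.617) − (0.000, -89.000) = (-220.617, 309.617) km/h.
Magnitude = |(-220.617, 309.617)| = 380.177 km/h.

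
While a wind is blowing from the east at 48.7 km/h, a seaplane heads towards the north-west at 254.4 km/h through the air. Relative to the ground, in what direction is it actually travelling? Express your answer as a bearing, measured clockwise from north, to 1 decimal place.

Taking east as x and north as y: velocity relative to the air = (-179.888, 179.888) km/h; the air relative to ground = (-48.700, 0.000) km/h.
Velocity relative to ground = (-179.888, 179.888) + (-48.700, 0.000) = (-228.588, 179.888) km/h.
Bearing = atan2(-228.59, 179.89) = 308.20° clockwise from north.

308.2°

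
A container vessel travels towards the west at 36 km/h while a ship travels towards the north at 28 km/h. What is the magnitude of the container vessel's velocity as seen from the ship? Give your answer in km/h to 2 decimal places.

Taking east as x and north as y: container vessel velocity = (-36.000, 0.000) km/h; ship velocity = (0.000, 28.000) km/h.
Velocity of container vessel relative to ship = (-36.000, 0.000) − (0.000, 28.000) = (-36.000, -28.000) km/h.
Magnitude = |(-36.000, -28.000)| = 45.607 km/h.

45.61 km/h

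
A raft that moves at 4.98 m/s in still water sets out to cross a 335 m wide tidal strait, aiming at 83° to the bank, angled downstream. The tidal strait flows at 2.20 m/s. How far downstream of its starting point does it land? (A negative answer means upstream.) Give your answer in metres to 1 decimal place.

Perpendicular speed = 4.943 m/s; crossing time = 335 / 4.943 = 67.774 s.
Net downstream speed = 2.807 m/s.
Drift = 2.807 × 67.774 = 190.236 m (downstream).

190.2 m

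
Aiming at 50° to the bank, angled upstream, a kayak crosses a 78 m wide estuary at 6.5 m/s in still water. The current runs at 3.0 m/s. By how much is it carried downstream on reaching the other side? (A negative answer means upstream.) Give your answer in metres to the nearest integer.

Perpendicular speed = 4.979 m/s; crossing time = 78 / 4.979 = 15.665 s.
Net downstream speed = -1.178 m/s.
Drift = -1.178 × 15.665 = -18.455 m (upstream).

-18 m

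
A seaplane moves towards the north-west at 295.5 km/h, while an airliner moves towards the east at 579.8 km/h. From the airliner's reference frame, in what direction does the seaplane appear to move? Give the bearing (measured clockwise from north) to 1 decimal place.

284.8°

Taking east as x and north as y: seaplane velocity = (-208.950, 208.950) km/h; airliner velocity = (579.800, 0.000) km/h.
Velocity of seaplane relative to airliner = (-208.950, 208.950) − (579.800, 0.000) = (-788.750, 208.950) km/h.
Bearing = atan2(-788.75, 208.95) = 284.84° clockwise from north.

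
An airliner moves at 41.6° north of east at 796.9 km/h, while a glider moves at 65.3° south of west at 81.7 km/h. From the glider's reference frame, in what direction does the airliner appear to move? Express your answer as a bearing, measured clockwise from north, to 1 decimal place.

Taking east as x and north as y: airliner velocity = (595.920, 529.083) km/h; glider velocity = (-34.140, -74.225) km/h.
Velocity of airliner relative to glider = (595.920, 529.083) − (-34.140, -74.225) = (630.060, 603.308) km/h.
Bearing = atan2(630.06, 603.31) = 46.24° clockwise from north.

046.2°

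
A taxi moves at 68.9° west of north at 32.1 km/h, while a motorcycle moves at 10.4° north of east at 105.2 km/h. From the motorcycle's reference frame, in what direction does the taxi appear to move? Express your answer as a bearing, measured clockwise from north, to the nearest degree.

Taking east as x and north as y: taxi velocity = (-29.948, 11.556) km/h; motorcycle velocity = (103.472, 18.991) km/h.
Velocity of taxi relative to motorcycle = (-29.948, 11.556) − (103.472, 18.991) = (-133.420, -7.435) km/h.
Bearing = atan2(-133.42, -7.43) = 266.81° clockwise from north.

267°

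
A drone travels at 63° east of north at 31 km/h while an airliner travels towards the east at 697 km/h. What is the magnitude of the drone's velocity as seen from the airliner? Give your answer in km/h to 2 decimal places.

Taking east as x and north as y: drone velocity = (27.621, 14.074) km/h; airliner velocity = (697.000, 0.000) km/h.
Velocity of drone relative to airliner = (27.621, 14.074) − (697.000, 0.000) = (-669.379, 14.074) km/h.
Magnitude = |(-669.379, 14.074)| = 669.527 km/h.

669.53 km/h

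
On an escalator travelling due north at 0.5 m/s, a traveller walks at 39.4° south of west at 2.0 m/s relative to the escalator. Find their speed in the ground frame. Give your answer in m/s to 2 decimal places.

Taking east as x and north as y: escalator velocity = (0.000, 0.500) m/s; traveller velocity relative to escalator = (-1.545, -1.269) m/s.
Velocity relative to ground = (0.000, 0.500) + (-1.545, -1.269) = (-1.545, -0.769) m/s.
Speed = |(-1.545, -0.769)| = 1.726 m/s.

1.73 m/s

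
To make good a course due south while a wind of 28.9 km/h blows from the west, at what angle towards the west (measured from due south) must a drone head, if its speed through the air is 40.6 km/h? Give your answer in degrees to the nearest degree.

The wind pushes perpendicular to the desired track; the heading must have a component into the wind equal to 28.9 km/h: 40.6 sin θ = 28.9.
sin θ = 0.7118, so θ = 45.383°.

45°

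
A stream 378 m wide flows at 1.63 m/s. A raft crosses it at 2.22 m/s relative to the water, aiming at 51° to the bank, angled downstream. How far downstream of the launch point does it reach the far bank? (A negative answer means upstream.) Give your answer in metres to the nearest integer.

Perpendicular speed = 1.725 m/s; crossing time = 378 / 1.725 = 219.097 s.
Net downstream speed = 3.027 m/s.
Drift = 3.027 × 219.097 = 663.226 m (downstream).

663 m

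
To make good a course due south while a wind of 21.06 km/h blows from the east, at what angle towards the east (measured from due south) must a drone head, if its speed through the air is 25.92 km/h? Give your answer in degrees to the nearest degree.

The wind pushes perpendicular to the desired track; the heading must have a component into the wind equal to 21.06 km/h: 25.92 sin θ = 21.06.
sin θ = 0.8125, so θ = 54.341°.

54°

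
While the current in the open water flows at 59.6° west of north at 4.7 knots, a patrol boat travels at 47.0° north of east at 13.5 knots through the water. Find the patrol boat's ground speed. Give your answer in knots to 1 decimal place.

Taking east as x and north as y: velocity relative to the water = (9.207, 9.873) knots; the water relative to ground = (-4.054, 2.378) knots.
Velocity relative to ground = (9.207, 9.873) + (-4.054, 2.378) = (5.153, 12.252) knots.
Speed = |(5.153, 12.252)| = 13.291 knots.

13.3 knots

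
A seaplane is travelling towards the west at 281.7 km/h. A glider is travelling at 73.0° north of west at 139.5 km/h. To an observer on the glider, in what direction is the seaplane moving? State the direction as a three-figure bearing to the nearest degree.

241°

Taking east as x and north as y: seaplane velocity = (-281.700, 0.000) km/h; glider velocity = (-40.786, 133.405) km/h.
Velocity of seaplane relative to glider = (-281.700, 0.000) − (-40.786, 133.405) = (-240.914, -133.405) km/h.
Bearing = atan2(-240.91, -133.40) = 241.02° clockwise from north.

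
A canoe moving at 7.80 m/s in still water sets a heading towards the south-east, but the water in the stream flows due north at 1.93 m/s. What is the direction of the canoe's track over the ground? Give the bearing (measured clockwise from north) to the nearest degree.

123°

Taking east as x and north as y: velocity relative to the water = (5.515, -5.515) m/s; the water relative to ground = (0.000, 1.930) m/s.
Velocity relative to ground = (5.515, -5.515) + (0.000, 1.930) = (5.515, -3.585) m/s.
Bearing = atan2(5.52, -3.59) = 123.03° clockwise from north.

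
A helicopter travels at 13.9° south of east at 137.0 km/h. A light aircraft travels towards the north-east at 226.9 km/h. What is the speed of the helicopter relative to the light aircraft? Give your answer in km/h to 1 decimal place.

Taking east as x and north as y: helicopter velocity = (132.988, -32.911) km/h; light aircraft velocity = (160.443, 160.443) km/h.
Velocity of helicopter relative to light aircraft = (132.988, -32.911) − (160.443, 160.443) = (-27.454, -193.354) km/h.
Magnitude = |(-27.454, -193.354)| = 195.293 km/h.

195.3 km/h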